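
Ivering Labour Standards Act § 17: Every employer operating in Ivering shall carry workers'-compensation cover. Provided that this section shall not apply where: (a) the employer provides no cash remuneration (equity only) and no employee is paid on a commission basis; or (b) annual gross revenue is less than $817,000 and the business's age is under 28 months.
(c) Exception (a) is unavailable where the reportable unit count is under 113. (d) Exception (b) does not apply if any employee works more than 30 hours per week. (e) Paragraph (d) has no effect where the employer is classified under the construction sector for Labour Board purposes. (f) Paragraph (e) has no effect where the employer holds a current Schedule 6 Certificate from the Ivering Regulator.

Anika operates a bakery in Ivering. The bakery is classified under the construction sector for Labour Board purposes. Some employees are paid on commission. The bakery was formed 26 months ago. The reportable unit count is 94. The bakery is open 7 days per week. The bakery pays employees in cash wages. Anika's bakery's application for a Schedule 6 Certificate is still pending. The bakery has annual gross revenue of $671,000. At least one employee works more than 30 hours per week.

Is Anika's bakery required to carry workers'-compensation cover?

No — exception (b) applies; Anika's bakery is not required to carry workers'-compensation cover.

Exception (a) fails — employees are paid cash wages.
Exception (b)'s conditions are all satisfied: annual gross revenue is $671,000, less than the $817,000 limit; the business's age is 26 months, under the 28 months limit. Under paragraphs (d)–(f): (d) is engaged (at least one employee exceeds 30 hours/week), but is displaced by (e): (e) operates against (d): the bakery is classified under the construction sector. (f) does not operate here (the Schedule 6 Certificate is not current), so (e) stands. So (b) applies.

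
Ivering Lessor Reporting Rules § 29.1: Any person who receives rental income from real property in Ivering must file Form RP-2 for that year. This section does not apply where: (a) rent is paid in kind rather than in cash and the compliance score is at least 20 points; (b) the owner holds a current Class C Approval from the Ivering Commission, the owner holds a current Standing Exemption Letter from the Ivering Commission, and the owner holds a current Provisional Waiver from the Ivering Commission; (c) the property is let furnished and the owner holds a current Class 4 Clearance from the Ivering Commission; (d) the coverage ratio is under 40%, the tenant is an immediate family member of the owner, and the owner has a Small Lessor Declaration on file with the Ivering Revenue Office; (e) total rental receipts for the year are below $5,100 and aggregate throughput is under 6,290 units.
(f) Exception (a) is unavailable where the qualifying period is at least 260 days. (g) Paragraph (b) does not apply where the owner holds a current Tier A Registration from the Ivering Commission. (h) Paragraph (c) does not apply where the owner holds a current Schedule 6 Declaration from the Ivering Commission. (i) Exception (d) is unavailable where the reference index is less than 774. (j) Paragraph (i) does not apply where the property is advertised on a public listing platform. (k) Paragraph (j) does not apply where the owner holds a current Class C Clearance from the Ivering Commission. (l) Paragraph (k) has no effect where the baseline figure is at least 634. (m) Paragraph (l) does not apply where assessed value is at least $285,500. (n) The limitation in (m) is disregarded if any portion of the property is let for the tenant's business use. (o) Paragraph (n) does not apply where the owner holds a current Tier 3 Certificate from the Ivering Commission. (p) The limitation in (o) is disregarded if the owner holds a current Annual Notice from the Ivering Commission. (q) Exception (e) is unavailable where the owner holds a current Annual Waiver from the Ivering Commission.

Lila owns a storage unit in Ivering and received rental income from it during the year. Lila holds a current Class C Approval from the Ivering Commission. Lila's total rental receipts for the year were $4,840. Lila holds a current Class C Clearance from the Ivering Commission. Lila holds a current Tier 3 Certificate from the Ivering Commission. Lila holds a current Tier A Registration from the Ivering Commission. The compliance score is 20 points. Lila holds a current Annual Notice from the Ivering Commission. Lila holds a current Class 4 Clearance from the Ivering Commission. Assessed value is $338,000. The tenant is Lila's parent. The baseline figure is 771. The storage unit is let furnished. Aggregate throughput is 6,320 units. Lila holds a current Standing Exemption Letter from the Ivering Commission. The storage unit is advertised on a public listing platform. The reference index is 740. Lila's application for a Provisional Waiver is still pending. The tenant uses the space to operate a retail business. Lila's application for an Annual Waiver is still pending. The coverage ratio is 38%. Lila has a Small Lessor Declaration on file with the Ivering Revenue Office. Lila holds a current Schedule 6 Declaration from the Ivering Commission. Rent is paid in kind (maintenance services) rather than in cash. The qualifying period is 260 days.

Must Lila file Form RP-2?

Exception (a)'s conditions are all satisfied: rent is paid in kind; the compliance score is 20 points, meeting the 20 points threshold. But: (f) is triggered — the qualifying period is 260 days, meeting the 260 days threshold. So (a) is unavailable.
Exception (b) requires that the owner holds a current Provisional Waiver from the Ivering Commission; but no current Provisional Waiver is held, so (b) is unavailable.
All of (c)'s requirements are met (the property is let furnished; a current Class 4 Clearance is held). Turning to paragraph (h): (h) is engaged — a current Schedule 6 Declaration is held. (c) is therefore removed.
All of (d)'s requirements are met (the coverage ratio is 38%, under the 40% limit; the tenant is an immediate family member; a Small Lessor Declaration is on file). Applying paragraphs (i)–(p): (i) operates (the reference index is 740, less than the 774 limit), but is displaced by (j): (j) is triggered — the property is publicly advertised. (k) operates (a current Class C Clearance is held), but is itself disapplied by (l): (l) is engaged — the baseline figure is 771, meeting the 634 threshold. (m) is engaged (assessed value is $338,000, meeting the $285,500 threshold), but is displaced by (n): (n) operates against (m): the space is let for business use. (o) is triggered (a current Tier 3 Certificate is held), but is overridden by (p): (p) operates against (o): a current Annual Notice is held. (d) remains available.
Exception (e) requires that aggregate throughput is under 6,290 units; but aggregate throughput is 6,320 units, not under 6,290 units, so (e) is unavailable.

No — exception (d) applies; Lila is not required to file Form RP-2.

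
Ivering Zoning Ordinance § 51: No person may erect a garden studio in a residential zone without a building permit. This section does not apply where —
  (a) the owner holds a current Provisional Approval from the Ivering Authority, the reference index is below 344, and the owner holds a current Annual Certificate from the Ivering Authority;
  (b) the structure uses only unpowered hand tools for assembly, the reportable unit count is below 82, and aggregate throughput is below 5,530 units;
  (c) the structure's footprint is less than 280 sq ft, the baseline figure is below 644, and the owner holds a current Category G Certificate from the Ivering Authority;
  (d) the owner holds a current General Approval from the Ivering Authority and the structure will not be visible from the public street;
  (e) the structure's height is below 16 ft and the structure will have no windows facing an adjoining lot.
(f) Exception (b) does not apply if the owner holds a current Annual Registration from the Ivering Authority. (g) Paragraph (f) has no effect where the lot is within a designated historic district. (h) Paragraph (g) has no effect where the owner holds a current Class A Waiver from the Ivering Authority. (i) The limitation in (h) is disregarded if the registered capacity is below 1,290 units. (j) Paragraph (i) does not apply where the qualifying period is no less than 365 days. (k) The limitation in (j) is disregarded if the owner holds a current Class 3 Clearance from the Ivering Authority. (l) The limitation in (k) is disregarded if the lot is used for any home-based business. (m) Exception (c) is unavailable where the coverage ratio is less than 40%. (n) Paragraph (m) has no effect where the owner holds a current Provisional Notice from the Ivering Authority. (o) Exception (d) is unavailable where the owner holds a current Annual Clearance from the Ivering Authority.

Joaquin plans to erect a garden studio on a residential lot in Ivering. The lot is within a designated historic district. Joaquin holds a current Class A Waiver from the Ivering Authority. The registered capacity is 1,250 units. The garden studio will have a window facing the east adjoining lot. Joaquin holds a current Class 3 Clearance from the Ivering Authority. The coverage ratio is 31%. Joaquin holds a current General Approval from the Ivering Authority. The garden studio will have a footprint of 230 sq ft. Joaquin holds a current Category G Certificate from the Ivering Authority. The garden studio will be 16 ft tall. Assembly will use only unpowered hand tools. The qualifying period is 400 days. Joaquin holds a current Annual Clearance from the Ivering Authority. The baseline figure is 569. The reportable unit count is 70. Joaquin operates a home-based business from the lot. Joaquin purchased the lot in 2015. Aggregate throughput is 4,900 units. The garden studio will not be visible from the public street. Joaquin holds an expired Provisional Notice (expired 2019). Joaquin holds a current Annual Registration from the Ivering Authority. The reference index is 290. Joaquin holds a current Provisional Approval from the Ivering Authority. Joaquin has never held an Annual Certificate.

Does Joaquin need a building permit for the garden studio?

Exception (a) fails — there is no Annual Certificate in force.
Exception (b) is satisfied on its face — assembly uses only hand tools; the reportable unit count is 70, below the 82 limit; aggregate throughput is 4,900 units, below the 5,530 units limit. However, paragraphs (f)–(l) must be considered: (f) applies — a current Annual Registration is held. (g) would limit (f) — the lot is in a historic district — but (h) sets (g) aside: (h) is triggered — a current Class A Waiver is held. (i) operates (the registered capacity is 1,250 units, below the 1,290 units limit), but is overridden by (j): (j) operates against (i): the qualifying period is 400 days, meeting the 365 days threshold. (k) operates (a current Class 3 Clearance is held), but is set aside by (l): (l) operates — a home-based business operates on the lot. (b) is therefore removed.
Exception (c): the structure's footprint is 230 sq ft, less than the 280 sq ft limit; the baseline figure is 569, below the 644 limit; a current Category G Certificate is held — every condition holds. Turning to paragraphs (m)–(n): (m) operates against (c): the coverage ratio is 31%, less than the 40% limit. (n) is not triggered (no current Provisional Notice is held), so (m) stands. Exception (c) does not apply.
Exception (d): a current General Approval is held; the structure will not be visible from the street — every condition holds. But: (o) is triggered — a current Annual Clearance is held. So (d) is unavailable.
Exception (e) does not apply: the structure's height is 16 ft, not below 16 ft.
No exception applies. The general rule governs.

Yes — Joaquin must obtain a building permit.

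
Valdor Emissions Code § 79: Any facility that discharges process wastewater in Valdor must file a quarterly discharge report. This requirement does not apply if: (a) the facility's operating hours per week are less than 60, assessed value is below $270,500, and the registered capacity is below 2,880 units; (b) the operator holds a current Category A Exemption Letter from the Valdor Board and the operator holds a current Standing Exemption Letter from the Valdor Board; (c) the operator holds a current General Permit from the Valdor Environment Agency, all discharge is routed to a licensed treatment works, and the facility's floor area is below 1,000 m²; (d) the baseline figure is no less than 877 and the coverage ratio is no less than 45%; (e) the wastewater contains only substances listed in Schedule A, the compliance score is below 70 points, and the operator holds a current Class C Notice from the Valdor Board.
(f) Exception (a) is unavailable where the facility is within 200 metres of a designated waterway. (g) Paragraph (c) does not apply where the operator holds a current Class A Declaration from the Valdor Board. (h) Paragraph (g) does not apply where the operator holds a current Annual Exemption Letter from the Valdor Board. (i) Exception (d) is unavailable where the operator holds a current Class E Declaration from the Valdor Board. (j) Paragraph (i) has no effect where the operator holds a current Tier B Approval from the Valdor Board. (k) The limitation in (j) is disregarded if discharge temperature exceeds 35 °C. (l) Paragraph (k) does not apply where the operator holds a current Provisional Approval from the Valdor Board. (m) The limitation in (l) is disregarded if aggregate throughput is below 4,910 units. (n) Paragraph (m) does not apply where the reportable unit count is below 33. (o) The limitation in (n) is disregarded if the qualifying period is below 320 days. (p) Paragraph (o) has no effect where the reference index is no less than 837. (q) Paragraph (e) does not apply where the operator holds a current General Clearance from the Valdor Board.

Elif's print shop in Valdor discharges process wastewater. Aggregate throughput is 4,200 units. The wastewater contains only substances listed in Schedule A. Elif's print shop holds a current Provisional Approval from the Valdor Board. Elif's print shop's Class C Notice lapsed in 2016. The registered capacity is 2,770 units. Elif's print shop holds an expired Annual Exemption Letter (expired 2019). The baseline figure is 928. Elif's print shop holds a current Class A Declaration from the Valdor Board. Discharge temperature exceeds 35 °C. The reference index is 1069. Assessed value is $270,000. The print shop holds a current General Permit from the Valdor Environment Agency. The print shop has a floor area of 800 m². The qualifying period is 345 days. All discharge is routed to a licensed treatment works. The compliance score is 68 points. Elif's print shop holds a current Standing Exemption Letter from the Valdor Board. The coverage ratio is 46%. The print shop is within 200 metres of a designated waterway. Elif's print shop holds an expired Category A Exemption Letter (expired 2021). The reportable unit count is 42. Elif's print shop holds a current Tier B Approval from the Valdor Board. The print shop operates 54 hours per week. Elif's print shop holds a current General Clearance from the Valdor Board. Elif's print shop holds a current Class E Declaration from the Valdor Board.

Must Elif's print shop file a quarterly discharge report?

Yes — Elif's print shop must file a quarterly discharge report.

Exception (a): the facility's operating hours per week are 54, less than the 60 limit; assessed value is $270,000, below the $270,500 limit; the registered capacity is 2,770 units, below the 2,880 units limit — every condition holds. But applying paragraph (f): (f) operates against (a): the print shop is within 200 m of a designated waterway. Exception (a) does not apply.
Exception (b) fails — no current Category A Exemption Letter is held.
Exception (c) is satisfied on its face — a current General Permit is held; discharge is routed to a licensed treatment works; the facility's floor area is 800 m², below the 1,000 m² limit. But applying paragraphs (g)–(h): (g) operates against (c): a current Class A Declaration is held. (h) does not operate here (the Annual Exemption Letter is not current), so (g) stands. (c) is therefore removed.
Exception (d) is satisfied on its face — the baseline figure is 928, meeting the 877 threshold; the coverage ratio is 46%, meeting the 45% threshold. Turning to paragraphs (i)–(p): (i) applies — a current Class E Declaration is held. (j) operates (a current Tier B Approval is held), but is itself disapplied by (k): (k) operates — discharge temperature exceeds 35 °C. (l) would limit (k) — a current Provisional Approval is held — but (m) sets (l) aside: (m) is triggered — aggregate throughput is 4,200 units, below the 4,910 units limit. (n), which would lift (m), does not operate here — the reportable unit count is 42, not below 33. Exception (d) does not apply.
Exception (e) does not apply: the Class C Notice is not current.
None of the exceptions is available; § 79 applies in full.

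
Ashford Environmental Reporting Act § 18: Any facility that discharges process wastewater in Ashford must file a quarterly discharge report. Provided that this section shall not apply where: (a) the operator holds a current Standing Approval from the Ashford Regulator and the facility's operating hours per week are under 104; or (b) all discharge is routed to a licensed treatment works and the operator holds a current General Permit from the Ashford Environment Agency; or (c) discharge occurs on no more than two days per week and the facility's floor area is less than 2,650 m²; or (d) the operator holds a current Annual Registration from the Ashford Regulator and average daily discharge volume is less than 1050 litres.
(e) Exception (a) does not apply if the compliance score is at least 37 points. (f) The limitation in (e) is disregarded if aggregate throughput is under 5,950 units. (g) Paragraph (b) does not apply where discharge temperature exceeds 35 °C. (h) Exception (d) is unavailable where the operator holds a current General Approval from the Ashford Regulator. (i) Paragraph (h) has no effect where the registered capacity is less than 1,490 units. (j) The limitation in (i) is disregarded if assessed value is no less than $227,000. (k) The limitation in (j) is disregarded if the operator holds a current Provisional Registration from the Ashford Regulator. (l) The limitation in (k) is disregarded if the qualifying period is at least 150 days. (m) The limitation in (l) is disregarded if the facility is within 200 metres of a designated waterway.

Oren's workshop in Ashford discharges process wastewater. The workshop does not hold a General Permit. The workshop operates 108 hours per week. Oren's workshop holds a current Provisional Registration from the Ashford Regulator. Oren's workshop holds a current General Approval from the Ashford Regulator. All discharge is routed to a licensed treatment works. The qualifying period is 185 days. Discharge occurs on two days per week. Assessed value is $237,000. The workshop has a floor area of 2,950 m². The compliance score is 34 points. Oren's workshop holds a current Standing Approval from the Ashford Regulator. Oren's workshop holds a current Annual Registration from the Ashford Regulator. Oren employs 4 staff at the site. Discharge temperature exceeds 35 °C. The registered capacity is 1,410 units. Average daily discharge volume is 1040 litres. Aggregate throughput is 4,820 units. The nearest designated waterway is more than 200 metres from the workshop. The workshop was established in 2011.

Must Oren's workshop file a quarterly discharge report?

Exception (a) fails — the facility's operating hours per week are 108, not under 104.
Exception (b) fails — no General Permit is held.
Exception (c) fails — the facility's floor area is 2,950 m², not less than 2,650 m².
Exception (d): a current Annual Registration is held; average daily discharge volume is 1040 litres, less than the 1050 litres limit — every condition holds. But: (h) applies — a current General Approval is held. (i) is engaged (the registered capacity is 1,410 units, less than the 1,490 units limit), but is set aside by (j): (j) operates against (i): assessed value is $237,000, meeting the $227,000 threshold. (k) is triggered (a current Provisional Registration is held), but is displaced by (l): (l) operates — the qualifying period is 185 days, meeting the 150 days threshold. (m), which would lift (l), is not triggered — the workshop is more than 200 m from any designated waterway. (d) is therefore removed.
No exception displaces § 18.

Yes — Oren's workshop must file a quarterly discharge report.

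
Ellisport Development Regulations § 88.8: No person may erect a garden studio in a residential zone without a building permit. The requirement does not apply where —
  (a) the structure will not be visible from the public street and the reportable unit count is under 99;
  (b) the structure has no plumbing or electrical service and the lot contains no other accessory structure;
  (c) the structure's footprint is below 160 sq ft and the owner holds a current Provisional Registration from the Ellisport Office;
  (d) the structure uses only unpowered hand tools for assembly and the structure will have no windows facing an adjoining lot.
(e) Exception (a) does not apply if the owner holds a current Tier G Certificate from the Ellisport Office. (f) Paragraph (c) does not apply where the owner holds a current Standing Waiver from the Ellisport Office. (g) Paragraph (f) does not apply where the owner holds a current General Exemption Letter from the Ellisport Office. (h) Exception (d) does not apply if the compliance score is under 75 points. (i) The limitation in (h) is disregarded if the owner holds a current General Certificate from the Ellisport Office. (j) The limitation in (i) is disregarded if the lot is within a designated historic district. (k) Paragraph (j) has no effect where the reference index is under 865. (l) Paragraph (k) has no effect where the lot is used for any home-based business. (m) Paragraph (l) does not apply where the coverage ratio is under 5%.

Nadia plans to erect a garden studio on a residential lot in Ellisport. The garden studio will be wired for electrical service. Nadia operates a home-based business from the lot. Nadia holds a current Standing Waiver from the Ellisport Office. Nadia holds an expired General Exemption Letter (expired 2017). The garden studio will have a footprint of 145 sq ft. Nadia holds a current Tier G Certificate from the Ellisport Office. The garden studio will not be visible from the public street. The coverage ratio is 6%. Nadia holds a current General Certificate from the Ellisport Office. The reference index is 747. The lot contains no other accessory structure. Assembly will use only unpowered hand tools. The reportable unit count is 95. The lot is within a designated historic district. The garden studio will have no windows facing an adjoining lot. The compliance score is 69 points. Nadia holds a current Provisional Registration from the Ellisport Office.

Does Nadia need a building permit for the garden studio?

Yes — Nadia must obtain a building permit.

Exception (a) is satisfied on its face — the structure will not be visible from the street; the reportable unit count is 95, under the 99 limit. However, paragraph (e) must be considered: (e) is triggered — a current Tier G Certificate is held. (a) is therefore removed.
Exception (b) requires that the structure has no plumbing or electrical service; but electrical service is planned, so (b) is unavailable.
All of (c)'s requirements are met (the structure's footprint is 145 sq ft, below the 160 sq ft limit; a current Provisional Registration is held). However, paragraphs (f)–(g) must be considered: (f) operates against (c): a current Standing Waiver is held. (g), which would lift (f), is inapplicable — there is no General Exemption Letter in force. (c) is therefore removed.
Exception (d): assembly uses only hand tools; no windows face an adjoining lot — every condition holds. But applying paragraphs (h)–(m): (h) is triggered — the compliance score is 69 points, under the 75 points limit. (i) operates (a current General Certificate is held), but is set aside by (j): (j) operates against (i): the lot is in a historic district. (k) would limit (j) — the reference index is 747, under the 865 limit — but (l) sets (k) aside: (l) operates against (k): a home-based business operates on the lot. (m), which would lift (l), is inapplicable — the coverage ratio is 6%, not under 5%. (d) is therefore removed.
None of the exceptions is available; § 88.8 applies in full.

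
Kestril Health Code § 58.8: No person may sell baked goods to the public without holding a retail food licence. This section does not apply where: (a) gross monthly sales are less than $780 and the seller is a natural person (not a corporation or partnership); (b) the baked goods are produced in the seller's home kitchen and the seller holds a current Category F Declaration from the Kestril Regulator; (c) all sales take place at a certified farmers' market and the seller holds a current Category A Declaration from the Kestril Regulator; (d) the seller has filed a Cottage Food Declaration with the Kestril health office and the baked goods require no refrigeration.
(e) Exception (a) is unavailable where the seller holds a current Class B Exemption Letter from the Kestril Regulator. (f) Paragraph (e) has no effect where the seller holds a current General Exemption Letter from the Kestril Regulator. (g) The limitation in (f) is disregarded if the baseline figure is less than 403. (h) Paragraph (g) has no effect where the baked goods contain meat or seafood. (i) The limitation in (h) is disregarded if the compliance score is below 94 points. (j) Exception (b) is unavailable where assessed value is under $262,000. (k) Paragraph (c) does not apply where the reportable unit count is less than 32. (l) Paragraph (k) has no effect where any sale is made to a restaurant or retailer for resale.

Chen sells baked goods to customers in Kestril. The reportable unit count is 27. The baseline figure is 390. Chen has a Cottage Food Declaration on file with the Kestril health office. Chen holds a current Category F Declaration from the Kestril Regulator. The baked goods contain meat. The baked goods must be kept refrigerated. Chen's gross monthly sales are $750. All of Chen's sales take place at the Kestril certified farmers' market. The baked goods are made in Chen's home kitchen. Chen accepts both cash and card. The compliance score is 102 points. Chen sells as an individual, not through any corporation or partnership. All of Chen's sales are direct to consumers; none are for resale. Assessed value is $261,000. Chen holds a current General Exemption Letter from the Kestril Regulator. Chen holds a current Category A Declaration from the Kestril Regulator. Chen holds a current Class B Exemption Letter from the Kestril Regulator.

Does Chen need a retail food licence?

Exception (a): gross monthly sales are $750, less than the $780 limit; the seller is a natural person — every condition holds. Under paragraphs (e)–(i): (e) would limit (a) — a current Class B Exemption Letter is held — but (f) sets (e) aside: (f) operates against (e): a current General Exemption Letter is held. (g) applies (the baseline figure is 390, less than the 403 limit), but is overridden by (h): (h) is triggered — the baked goods contain meat. (i) is not triggered (the compliance score is 102 points, not below 94 points), so (h) stands. (a) remains available.
All of (b)'s requirements are met (the baked goods are home-kitchen produced; a current Category F Declaration is held). However, paragraph (j) must be considered: (j) operates against (b): assessed value is $261,000, under the $262,000 limit. Exception (b) does not apply.
Exception (c)'s conditions are all satisfied: all sales are at a certified farmers' market; a current Category A Declaration is held. But applying paragraphs (k)–(l): (k) is triggered — the reportable unit count is 27, less than the 32 limit. (l), which would lift (k), is inapplicable — no sales are for resale. So (c) is unavailable.
Exception (d) requires that the baked goods require no refrigeration; but the baked goods require refrigeration, so (d) is unavailable.

No — exception (a) applies; Chen is not required to hold a retail food licence.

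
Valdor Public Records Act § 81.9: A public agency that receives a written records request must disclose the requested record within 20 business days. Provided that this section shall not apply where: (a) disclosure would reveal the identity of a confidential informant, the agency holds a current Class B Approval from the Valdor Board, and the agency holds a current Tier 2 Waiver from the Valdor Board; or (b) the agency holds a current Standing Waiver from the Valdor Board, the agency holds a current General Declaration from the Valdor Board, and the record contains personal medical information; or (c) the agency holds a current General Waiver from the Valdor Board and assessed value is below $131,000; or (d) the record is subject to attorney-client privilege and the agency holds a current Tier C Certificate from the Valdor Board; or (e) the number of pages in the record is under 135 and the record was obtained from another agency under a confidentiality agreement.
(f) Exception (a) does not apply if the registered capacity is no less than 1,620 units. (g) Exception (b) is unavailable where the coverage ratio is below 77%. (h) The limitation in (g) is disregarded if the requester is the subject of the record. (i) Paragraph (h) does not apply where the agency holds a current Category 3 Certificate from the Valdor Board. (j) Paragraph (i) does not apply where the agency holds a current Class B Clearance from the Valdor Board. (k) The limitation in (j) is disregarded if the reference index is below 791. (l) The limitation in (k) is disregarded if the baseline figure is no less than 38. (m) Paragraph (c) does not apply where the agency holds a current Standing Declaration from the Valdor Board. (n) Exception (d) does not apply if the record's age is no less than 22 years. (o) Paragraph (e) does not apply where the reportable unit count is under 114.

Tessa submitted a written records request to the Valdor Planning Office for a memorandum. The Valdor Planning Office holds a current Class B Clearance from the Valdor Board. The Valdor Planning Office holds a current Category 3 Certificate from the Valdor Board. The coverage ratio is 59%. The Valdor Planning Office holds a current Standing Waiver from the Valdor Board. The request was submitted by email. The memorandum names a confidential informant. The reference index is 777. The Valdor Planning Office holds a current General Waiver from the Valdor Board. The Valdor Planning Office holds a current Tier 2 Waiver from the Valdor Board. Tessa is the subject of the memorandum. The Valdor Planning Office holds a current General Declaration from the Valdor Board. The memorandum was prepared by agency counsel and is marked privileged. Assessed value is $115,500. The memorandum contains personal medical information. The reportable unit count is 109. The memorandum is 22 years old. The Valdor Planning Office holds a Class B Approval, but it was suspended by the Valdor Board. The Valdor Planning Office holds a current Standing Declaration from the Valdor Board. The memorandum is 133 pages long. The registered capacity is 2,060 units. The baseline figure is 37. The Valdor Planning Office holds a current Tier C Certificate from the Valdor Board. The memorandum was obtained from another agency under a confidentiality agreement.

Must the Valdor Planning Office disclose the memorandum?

Exception (a) fails — no current Class B Approval is held.
Exception (b): a current Standing Waiver is held; a current General Declaration is held; the memorandum contains personal medical information — every condition holds. But: (g) operates against (b): the coverage ratio is 59%, below the 77% limit. (h) applies (Tessa is the subject of the memorandum), but is itself disapplied by (i): (i) operates — a current Category 3 Certificate is held. (j) is triggered (a current Class B Clearance is held), but is overridden by (k): (k) operates against (j): the reference index is 777, below the 791 limit. (l), which would lift (k), does not operate here — the baseline figure is 37, short of 38. (b) is therefore removed.
Exception (c)'s conditions are all satisfied: a current General Waiver is held; assessed value is $115,500, below the $131,000 limit. But: (m) operates — a current Standing Declaration is held. (c) is therefore removed.
Exception (d)'s conditions are all satisfied: the memorandum is privileged; a current Tier C Certificate is held. However, paragraph (n) must be considered: (n) operates against (d): the record's age is 22 years, meeting the 22 years threshold. (d) is therefore removed.
Exception (e) is satisfied on its face — the number of pages in the record is 133, under the 135 limit; the memorandum was obtained under a confidentiality agreement. But applying paragraph (o): (o) is triggered — the reportable unit count is 109, under the 114 limit. So (e) is unavailable.
None of the exceptions is available; § 81.9 applies in full.

Yes — the Valdor Planning Office must disclose the memorandum.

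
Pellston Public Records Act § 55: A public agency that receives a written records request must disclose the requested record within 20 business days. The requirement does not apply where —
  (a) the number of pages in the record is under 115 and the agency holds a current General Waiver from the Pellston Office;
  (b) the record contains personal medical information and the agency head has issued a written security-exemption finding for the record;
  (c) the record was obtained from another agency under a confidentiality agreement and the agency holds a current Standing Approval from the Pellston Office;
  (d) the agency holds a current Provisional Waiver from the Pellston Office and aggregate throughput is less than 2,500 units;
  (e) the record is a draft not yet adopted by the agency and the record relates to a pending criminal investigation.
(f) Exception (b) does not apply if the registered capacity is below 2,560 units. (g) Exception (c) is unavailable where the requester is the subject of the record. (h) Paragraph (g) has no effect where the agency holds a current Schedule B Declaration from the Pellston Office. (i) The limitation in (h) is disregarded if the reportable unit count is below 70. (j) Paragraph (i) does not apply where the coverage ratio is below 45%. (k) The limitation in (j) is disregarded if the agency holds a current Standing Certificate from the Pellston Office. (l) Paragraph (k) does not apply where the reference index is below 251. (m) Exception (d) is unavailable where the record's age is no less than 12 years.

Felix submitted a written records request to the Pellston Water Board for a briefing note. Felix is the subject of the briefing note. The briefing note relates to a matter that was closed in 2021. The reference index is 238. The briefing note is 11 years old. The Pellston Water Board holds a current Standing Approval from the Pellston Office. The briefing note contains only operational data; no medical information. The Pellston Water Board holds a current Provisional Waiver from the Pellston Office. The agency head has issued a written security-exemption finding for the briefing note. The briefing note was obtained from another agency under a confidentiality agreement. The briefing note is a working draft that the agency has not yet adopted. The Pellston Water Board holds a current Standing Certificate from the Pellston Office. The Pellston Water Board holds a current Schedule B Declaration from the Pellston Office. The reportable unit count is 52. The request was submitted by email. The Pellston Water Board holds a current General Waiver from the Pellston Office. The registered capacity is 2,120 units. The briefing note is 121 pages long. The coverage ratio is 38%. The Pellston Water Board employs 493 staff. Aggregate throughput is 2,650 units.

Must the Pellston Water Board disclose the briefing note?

No — exception (c) applies; the Pellston Water Board is not required to disclose the briefing note.

Exception (a) requires that the number of pages in the record is under 115; but the number of pages in the record is 121, not under 115, so (a) is unavailable.
Exception (b) requires that the record contains personal medical information; but the briefing note contains only operational data, so (b) is unavailable.
Exception (c) is satisfied on its face — the briefing note was obtained under a confidentiality agreement; a current Standing Approval is held. Applying paragraphs (g)–(l): (g) would limit (c) — Felix is the subject of the briefing note — but (h) sets (g) aside: (h) operates against (g): a current Schedule B Declaration is held. (i) would limit (h) — the reportable unit count is 52, below the 70 limit — but (j) sets (i) aside: (j) applies — the coverage ratio is 38%, below the 45% limit. (k) would limit (j) — a current Standing Certificate is held — but (l) sets (k) aside: (l) is triggered — the reference index is 238, below the 251 limit. Exception (c) stands.
Exception (d) requires that aggregate throughput is less than 2,500 units; but aggregate throughput is 2,650 units, not less than 2,500 units, so (d) is unavailable.
Exception (e) requires that the record relates to a pending criminal investigation; but the briefing note relates to a closed matter, so (e) is unavailable.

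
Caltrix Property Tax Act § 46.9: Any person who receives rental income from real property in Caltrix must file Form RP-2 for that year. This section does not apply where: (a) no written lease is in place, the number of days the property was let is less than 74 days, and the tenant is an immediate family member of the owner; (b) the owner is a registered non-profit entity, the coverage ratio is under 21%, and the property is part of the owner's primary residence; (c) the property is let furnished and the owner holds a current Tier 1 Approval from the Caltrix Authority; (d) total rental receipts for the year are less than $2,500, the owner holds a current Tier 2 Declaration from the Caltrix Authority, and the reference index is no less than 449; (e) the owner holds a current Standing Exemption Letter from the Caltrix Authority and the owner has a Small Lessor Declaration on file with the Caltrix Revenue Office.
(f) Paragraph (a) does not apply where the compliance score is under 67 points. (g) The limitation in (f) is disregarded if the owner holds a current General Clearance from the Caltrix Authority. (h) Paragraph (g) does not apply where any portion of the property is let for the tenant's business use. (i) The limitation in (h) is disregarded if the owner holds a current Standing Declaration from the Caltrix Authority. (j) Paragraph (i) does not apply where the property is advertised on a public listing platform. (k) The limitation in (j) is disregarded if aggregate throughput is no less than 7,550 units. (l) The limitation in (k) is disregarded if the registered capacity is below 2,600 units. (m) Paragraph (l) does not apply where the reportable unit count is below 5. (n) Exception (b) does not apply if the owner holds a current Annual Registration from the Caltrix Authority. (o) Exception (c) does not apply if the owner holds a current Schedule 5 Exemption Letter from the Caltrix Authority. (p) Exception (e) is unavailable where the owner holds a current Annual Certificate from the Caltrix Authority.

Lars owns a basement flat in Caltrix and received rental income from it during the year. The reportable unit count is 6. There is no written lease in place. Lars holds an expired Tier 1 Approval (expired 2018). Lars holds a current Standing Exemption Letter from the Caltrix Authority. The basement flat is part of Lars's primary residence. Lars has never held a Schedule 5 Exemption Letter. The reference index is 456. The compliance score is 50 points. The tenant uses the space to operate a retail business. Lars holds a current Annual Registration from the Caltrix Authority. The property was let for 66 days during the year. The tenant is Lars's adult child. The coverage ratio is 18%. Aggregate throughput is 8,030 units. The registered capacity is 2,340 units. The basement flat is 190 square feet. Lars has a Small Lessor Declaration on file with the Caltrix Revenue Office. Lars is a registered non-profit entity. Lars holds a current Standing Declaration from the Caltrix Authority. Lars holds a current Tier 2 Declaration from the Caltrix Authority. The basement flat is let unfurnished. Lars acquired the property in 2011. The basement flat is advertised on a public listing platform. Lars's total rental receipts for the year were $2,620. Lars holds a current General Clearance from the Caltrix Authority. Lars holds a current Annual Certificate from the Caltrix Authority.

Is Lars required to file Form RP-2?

Yes — Lars must file Form RP-2.

All of (a)'s requirements are met (there is no written lease; the number of days the property was let is 66 days, less than the 74 days limit; the tenant is an immediate family member). However, paragraphs (f)–(m) must be considered: (f) operates against (a): the compliance score is 50 points, under the 67 points limit. (g) would limit (f) — a current General Clearance is held — but (h) sets (g) aside: (h) operates against (g): the space is let for business use. (i) applies (a current Standing Declaration is held), but yields to (j): (j) operates against (i): the property is publicly advertised. (k) would limit (j) — aggregate throughput is 8,030 units, meeting the 7,550 units threshold — but (l) sets (k) aside: (l) operates against (k): the registered capacity is 2,340 units, below the 2,600 units limit. (m) is inapplicable (the reportable unit count is 6, not below 5), so (l) stands. So (a) is unavailable.
Exception (b) is satisfied on its face — Lars is a registered non-profit; the coverage ratio is 18%, under the 21% limit; the basement flat is part of the primary residence. But applying paragraph (n): (n) operates against (b): a current Annual Registration is held. Exception (b) does not apply.
Exception (c) does not apply: the property is let unfurnished.
Exception (d) requires that total rental receipts for the year are less than $2,500; but total rental receipts for the year are $2,620, not less than $2,500, so (d) is unavailable.
Exception (e)'s conditions are all satisfied: a current Standing Exemption Letter is held; a Small Lessor Declaration is on file. Turning to paragraph (p): (p) operates against (e): a current Annual Certificate is held. So (e) is unavailable.
No exception displaces § 46.9.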